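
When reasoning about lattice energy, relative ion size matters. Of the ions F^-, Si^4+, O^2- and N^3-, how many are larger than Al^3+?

Isoelectronic series (10 e⁻ each). Size is set by nuclear charge: more protons means a smaller ion. Si^4+ (Z=14), Al^3+ (Z=13), F^- (Z=9), O^2- (Z=8), N^3- (Z=7).
Overall: Si^4+ < Al^3+ < F^- < O^2- < N^3-. Al^3+ has 1 below it and 3 above. That's 3.

3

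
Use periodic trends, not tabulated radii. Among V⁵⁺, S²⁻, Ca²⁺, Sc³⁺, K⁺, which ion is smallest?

Isoelectronic series (18 e⁻ each). Size is set by nuclear charge: more protons means a smaller ion. V⁵⁺ (Z=23), Sc³⁺ (Z=21), Ca²⁺ (Z=20), K⁺ (Z=19), S²⁻ (Z=16).

V⁵⁺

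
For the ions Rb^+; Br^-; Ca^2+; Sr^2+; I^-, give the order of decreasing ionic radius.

I^- > Br^- > Rb^+ > Sr^2+ > Ca^2+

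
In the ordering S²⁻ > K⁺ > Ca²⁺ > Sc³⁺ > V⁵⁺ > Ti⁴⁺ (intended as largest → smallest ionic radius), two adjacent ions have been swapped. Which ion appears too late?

Ti⁴⁺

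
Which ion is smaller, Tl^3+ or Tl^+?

For a single element, ionic radius drops as positive charge rises — Tl^3+ < Tl^+.

Tl^3+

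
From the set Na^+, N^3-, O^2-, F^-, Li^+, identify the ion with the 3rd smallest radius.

Li^+ has 2 e⁻ (Z=3), Na^+ has 10 e⁻ (Z=11), F^- has 10 e⁻ (Z=9), O^2- has 10 e⁻ (Z=8), N^3- has 10 e⁻ (Z=7). Li^+ < Na^+ (same group, 1 shell fewer); Na^+ < F^- (both 10 e⁻, Z=11>9); F^- < O^2- (both 10 e⁻, Z=9>8); O^2- < N^3- (isoelectronic, higher Z=8 is smaller).
Full ascending order: Li^+ < Na^+ < F^- < O^2- < N^3-. Counting from the smallest, position 3 is F^-.

F^-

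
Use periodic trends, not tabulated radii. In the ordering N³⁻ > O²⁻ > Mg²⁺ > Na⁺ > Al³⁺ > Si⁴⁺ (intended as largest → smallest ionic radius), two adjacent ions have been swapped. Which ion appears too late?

The pair Mg²⁺, Na⁺ is the wrong way round — both have 10 electrons but Z(Mg)=12 > Z(Na)=11, so Mg²⁺ should be the smaller of the two. All other adjacent pairs agree with periodic trends, so Na⁺ is the misplaced ion.

Na⁺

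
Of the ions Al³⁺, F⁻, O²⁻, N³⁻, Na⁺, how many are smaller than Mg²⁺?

1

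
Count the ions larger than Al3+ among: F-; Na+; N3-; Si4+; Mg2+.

4

All of these have 10 electrons (isoelectronic). With the same electron cloud, the ion with the most protons pulls it in tightest. Nuclear charges: Si4+ (Z=14), Al3+ (Z=13), Mg2+ (Z=12), Na+ (Z=11), F- (Z=9), N3- (Z=7). Highest Z is smallest.
Relative to Al3+, the ions that are larger are Mg2+, Na+, F-, N3-. So 4 are larger.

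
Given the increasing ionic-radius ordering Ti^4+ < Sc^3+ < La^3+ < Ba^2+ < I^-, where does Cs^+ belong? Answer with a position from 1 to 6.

5

Work out protons and electrons: Ti^4+ (Z=22, 18 e⁻), Sc^3+ (Z=21, 18 e⁻), La^3+ (Z=57, 54 e⁻), Ba^2+ (Z=56, 54 e⁻), Cs^+ (Z=55, 54 e⁻), I^- (Z=53, 54 e⁻). Ti^4+ < Sc^3+ (isoelectronic, higher Z=22 is smaller); Sc^3+ < La^3+ (same group, 2 shells fewer); La^3+ < Ba^2+ (both 54 e⁻, Z=57>56); Ba^2+ < Cs^+ (isoelectronic, higher Z=56 is smaller); Cs^+ < I^- (both 54 e⁻, Z=55>53).
Merged order: Ti^4+ < Sc^3+ < La^3+ < Ba^2+ < Cs^+ < I^- — Cs^+ is number 5.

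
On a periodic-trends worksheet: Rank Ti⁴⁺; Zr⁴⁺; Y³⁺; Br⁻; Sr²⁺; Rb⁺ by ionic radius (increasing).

Tabulating Z and e⁻: Ti⁴⁺ has 18 e⁻ (Z=22), Zr⁴⁺ has 36 e⁻ (Z=40), Y³⁺ has 36 e⁻ (Z=39), Sr²⁺ has 36 e⁻ (Z=38), Rb⁺ has 36 e⁻ (Z=37), Br⁻ has 36 e⁻ (Z=35). Ti⁴⁺ < Zr⁴⁺ (same group, period 4 vs 5); Zr⁴⁺ < Y³⁺ (isoelectronic, higher Z=40 is smaller); Y³⁺ < Sr²⁺ (isoelectronic, higher Z=39 is smaller); Sr²⁺ < Rb⁺ (isoelectronic, higher Z=38 is smaller); Rb⁺ < Br⁻ (both 36 e⁻, Z=37>35).

Ti⁴⁺ < Zr⁴⁺ < Y³⁺ < Sr²⁺ < Rb⁺ < Br⁻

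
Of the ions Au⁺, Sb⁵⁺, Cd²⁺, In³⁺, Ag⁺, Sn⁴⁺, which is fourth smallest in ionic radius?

Cd²⁺

Tabulating Z and e⁻: Sb⁵⁺ has 46 e⁻ (Z=51), Sn⁴⁺ has 46 e⁻ (Z=50), In³⁺ has 46 e⁻ (Z=49), Cd²⁺ has 46 e⁻ (Z=48), Ag⁺ has 46 e⁻ (Z=47), Au⁺ has 78 e⁻ (Z=79). Sb⁵⁺ < Sn⁴⁺ (both 46 e⁻, Z=51>50); Sn⁴⁺ < In³⁺ (both 46 e⁻, Z=50>49); In³⁺ < Cd²⁺ (isoelectronic, higher Z=49 is smaller); Cd²⁺ < Ag⁺ (both 46 e⁻, Z=48>47); Ag⁺ < Au⁺ (same group, 1 shell fewer).
Full ascending order: Sb⁵⁺ < Sn⁴⁺ < In³⁺ < Cd²⁺ < Ag⁺ < Au⁺. Counting from the smallest, position 4 is Cd²⁺.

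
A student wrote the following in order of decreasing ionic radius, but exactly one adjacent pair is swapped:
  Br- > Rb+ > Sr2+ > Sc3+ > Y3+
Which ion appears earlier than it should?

Sc3+

Check each adjacent pair. Sc3+ and Y3+ are reversed: same group and charge — period 4 sits above period 5, so Sc3+ is smaller. No other neighbouring pair contradicts the periodic trends, so Sc3+ is the ion listed too early.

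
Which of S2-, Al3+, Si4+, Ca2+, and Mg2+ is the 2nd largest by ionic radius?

Ca2+

Si4+: 10 e⁻, Z=14, Al3+: 10 e⁻, Z=13, Mg2+: 10 e⁻, Z=12, Ca2+: 18 e⁻, Z=20, S2-: 18 e⁻, Z=16. Si4+ < Al3+ (isoelectronic, higher Z=14 is smaller); Al3+ < Mg2+ (both 10 e⁻, Z=13>12); Mg2+ < Ca2+ (same group, period 3 vs 4); Ca2+ < S2- (both 18 e⁻, Z=20>16).
Ordering: Si4+ < Al3+ < Mg2+ < Ca2+ < S2-. The 2nd largest is Ca2+.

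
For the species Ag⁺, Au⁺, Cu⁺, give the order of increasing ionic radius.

Same group, same charge. Going down the group adds an extra shell of electrons, so the ion gets larger: Cu⁺ is highest in the group and smallest.

Cu⁺ < Ag⁺ < Au⁺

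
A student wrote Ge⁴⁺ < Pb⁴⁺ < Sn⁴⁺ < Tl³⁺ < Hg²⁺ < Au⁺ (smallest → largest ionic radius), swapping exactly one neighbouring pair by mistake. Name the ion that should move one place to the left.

The pair Pb⁴⁺, Sn⁴⁺ is the wrong way round — both in group 14 with the same charge; Sn⁴⁺ (period 5) has the smaller radius. All other adjacent pairs agree with periodic trends, so Sn⁴⁺ is the misplaced ion.

Sn⁴⁺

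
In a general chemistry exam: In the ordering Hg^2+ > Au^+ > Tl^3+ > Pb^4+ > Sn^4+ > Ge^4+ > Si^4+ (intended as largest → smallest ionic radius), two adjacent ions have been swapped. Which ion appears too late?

Au^+

Scanning neighbour by neighbour, only Hg^2+/Au^+ violates a trend: Hg^2+ and Au^+ share 78 electrons; the higher nuclear charge on Hg (Z=80) contracts it more, so Hg^2+ < Au^+. That makes Au^+ the one sitting a position late relative to where it belongs.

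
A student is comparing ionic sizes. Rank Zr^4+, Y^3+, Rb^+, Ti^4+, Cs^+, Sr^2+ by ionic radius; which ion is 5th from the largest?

Zr^4+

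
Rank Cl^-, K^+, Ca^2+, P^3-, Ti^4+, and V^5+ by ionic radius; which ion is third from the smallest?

Ca^2+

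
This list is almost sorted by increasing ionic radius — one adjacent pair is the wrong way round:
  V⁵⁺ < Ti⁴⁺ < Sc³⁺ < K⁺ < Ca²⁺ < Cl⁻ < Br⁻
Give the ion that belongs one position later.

K⁺

Compare adjacent ions: they are isoelectronic (18 e⁻) and Ca has more protons than K (20 vs 19), making Ca²⁺ smaller — yet in this increasing list K⁺ sits before Ca²⁺. Nothing else is reversed, so K⁺ should move one place to the right.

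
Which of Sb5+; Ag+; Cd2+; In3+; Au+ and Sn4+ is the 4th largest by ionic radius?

In3+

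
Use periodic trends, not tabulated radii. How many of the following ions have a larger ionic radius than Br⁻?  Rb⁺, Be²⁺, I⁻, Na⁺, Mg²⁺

Work out protons and electrons: Be²⁺: 2 e⁻, Z=4, Mg²⁺: 10 e⁻, Z=12, Na⁺: 10 e⁻, Z=11, Rb⁺: 36 e⁻, Z=37, Br⁻: 36 e⁻, Z=35, I⁻: 54 e⁻, Z=53. Be²⁺ < Mg²⁺ (same group, period 2 vs 3); Mg²⁺ < Na⁺ (isoelectronic, higher Z=12 is smaller); Na⁺ < Rb⁺ (same group, period 3 vs 5); Rb⁺ < Br⁻ (both 36 e⁻, Z=37>35); Br⁻ < I⁻ (same group, 1 shell fewer).
Relative to Br⁻, the ions that are larger are I⁻. Count: 1.

1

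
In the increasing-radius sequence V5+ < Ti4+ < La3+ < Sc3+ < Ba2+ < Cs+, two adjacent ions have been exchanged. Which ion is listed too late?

Check each adjacent pair. La3+ and Sc3+ are reversed: both in group 3 with the same charge; Sc3+ (period 4) has the smaller radius. No other neighbouring pair contradicts the periodic trends, so Sc3+ is the ion listed too late.

Sc3+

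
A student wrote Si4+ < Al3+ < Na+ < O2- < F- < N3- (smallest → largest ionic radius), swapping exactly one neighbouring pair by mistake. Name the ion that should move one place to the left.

Compare adjacent ions: both have 10 electrons but Z(F)=9 > Z(O)=8, so F- should be the smaller of the two — yet in this increasing list O2- sits before F-. Nothing else is reversed, so F- should move one place to the left.

F-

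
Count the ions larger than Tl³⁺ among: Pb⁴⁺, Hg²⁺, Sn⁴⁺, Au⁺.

2

Work out protons and electrons: Sn⁴⁺ (Z=50, 46 e⁻), Pb⁴⁺ (Z=82, 78 e⁻), Tl³⁺ (Z=81, 78 e⁻), Hg²⁺ (Z=80, 78 e⁻), Au⁺ (Z=79, 78 e⁻). Sn⁴⁺ < Pb⁴⁺ (same group, 1 shell fewer); Pb⁴⁺ < Tl³⁺ (both 78 e⁻, Z=82>81); Tl³⁺ < Hg²⁺ (isoelectronic, higher Z=81 is smaller); Hg²⁺ < Au⁺ (isoelectronic, higher Z=80 is smaller).
Placing each against Tl³⁺: smaller — Sn⁴⁺, Pb⁴⁺; larger — Hg²⁺, Au⁺. So 2 are larger.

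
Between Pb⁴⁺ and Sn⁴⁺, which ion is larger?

Pb⁴⁺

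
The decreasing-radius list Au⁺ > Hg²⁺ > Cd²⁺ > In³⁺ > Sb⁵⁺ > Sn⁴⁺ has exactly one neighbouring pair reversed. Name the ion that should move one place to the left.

Sn⁴⁺

The pair Sb⁵⁺, Sn⁴⁺ is the wrong way round — both have 46 electrons but Z(Sb)=51 > Z(Sn)=50, so Sb⁵⁺ should be the smaller of the two. All other adjacent pairs agree with periodic trends, so Sn⁴⁺ is the misplaced ion.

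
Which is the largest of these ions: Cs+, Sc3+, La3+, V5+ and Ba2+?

V5+: 18 e⁻, Z=23, Sc3+: 18 e⁻, Z=21, La3+: 54 e⁻, Z=57, Ba2+: 54 e⁻, Z=56, Cs+: 54 e⁻, Z=55. V5+ < Sc3+ (both 18 e⁻, Z=23>21); Sc3+ < La3+ (same group, 2 shells fewer); La3+ < Ba2+ (both 54 e⁻, Z=57>56); Ba2+ < Cs+ (both 54 e⁻, Z=56>55).

Cs+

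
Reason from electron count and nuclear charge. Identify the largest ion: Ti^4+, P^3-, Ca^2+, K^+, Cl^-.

Each ion has 18 electrons. The ranking follows nuclear charge in reverse — greater Z gives a smaller radius. Ti^4+ (Z=22), Ca^2+ (Z=20), K^+ (Z=19), Cl^- (Z=17), P^3- (Z=15).

P^3-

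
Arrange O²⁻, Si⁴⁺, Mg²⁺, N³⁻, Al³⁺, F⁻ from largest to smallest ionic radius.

N³⁻ > O²⁻ > F⁻ > Mg²⁺ > Al³⁺ > Si⁴⁺

Isoelectronic series (10 e⁻ each). Size is set by nuclear charge: more protons means a smaller ion. Si⁴⁺ (Z=14), Al³⁺ (Z=13), Mg²⁺ (Z=12), F⁻ (Z=9), O²⁻ (Z=8), N³⁻ (Z=7).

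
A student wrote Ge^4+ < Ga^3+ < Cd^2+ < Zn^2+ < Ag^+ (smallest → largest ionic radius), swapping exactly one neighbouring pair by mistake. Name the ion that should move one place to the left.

Zn^2+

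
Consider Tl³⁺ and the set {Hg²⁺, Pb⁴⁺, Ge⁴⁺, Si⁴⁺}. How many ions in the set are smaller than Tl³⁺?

Tabulating Z and e⁻: Si⁴⁺ has 10 e⁻ (Z=14), Ge⁴⁺ has 28 e⁻ (Z=32), Pb⁴⁺ has 78 e⁻ (Z=82), Tl³⁺ has 78 e⁻ (Z=81), Hg²⁺ has 78 e⁻ (Z=80). Si⁴⁺ < Ge⁴⁺ (same group, period 3 vs 4); Ge⁴⁺ < Pb⁴⁺ (same group, 2 shells fewer); Pb⁴⁺ < Tl³⁺ (both 78 e⁻, Z=82>81); Tl³⁺ < Hg²⁺ (isoelectronic, higher Z=81 is smaller).
Overall: Si⁴⁺ < Ge⁴⁺ < Pb⁴⁺ < Tl³⁺ < Hg²⁺. Tl³⁺ has 3 below it and 1 above. So 3 are smaller.

3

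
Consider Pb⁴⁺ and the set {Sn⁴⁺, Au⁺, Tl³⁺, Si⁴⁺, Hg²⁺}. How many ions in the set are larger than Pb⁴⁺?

3

Work out protons and electrons: Si⁴⁺ has 10 e⁻ (Z=14), Sn⁴⁺ has 46 e⁻ (Z=50), Pb⁴⁺ has 78 e⁻ (Z=82), Tl³⁺ has 78 e⁻ (Z=81), Hg²⁺ has 78 e⁻ (Z=80), Au⁺ has 78 e⁻ (Z=79). Si⁴⁺ < Sn⁴⁺ (same group, period 3 vs 5); Sn⁴⁺ < Pb⁴⁺ (same group, 1 shell fewer); Pb⁴⁺ < Tl³⁺ (both 78 e⁻, Z=82>81); Tl³⁺ < Hg²⁺ (both 78 e⁻, Z=81>80); Hg²⁺ < Au⁺ (both 78 e⁻, Z=80>79).
Overall: Si⁴⁺ < Sn⁴⁺ < Pb⁴⁺ < Tl³⁺ < Hg²⁺ < Au⁺. Pb⁴⁺ has 2 below it and 3 above. That's 3.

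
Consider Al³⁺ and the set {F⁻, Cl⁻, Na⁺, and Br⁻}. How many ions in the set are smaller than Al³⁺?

First list Z and electron count for each: Al³⁺: 10 e⁻, Z=13, Na⁺: 10 e⁻, Z=11, F⁻: 10 e⁻, Z=9, Cl⁻: 18 e⁻, Z=17, Br⁻: 36 e⁻, Z=35. Al³⁺ < Na⁺ (isoelectronic, higher Z=13 is smaller); Na⁺ < F⁻ (both 10 e⁻, Z=11>9); F⁻ < Cl⁻ (same group, period 2 vs 3); Cl⁻ < Br⁻ (same group, period 3 vs 4).
Ordering all of them (including Al³⁺) by radius gives Al³⁺ < Na⁺ < F⁻ < Cl⁻ < Br⁻. That's 0.

0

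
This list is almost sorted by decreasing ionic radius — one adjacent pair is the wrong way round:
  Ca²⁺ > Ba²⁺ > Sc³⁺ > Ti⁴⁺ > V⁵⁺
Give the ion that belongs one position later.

Ca²⁺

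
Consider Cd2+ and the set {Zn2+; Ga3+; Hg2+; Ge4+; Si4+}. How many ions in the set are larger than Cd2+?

Electron counts and nuclear charges: Si4+: 10 e⁻, Z=14, Ge4+: 28 e⁻, Z=32, Ga3+: 28 e⁻, Z=31, Zn2+: 28 e⁻, Z=30, Cd2+: 46 e⁻, Z=48, Hg2+: 78 e⁻, Z=80. Si4+ < Ge4+ (same group, period 3 vs 4); Ge4+ < Ga3+ (both 28 e⁻, Z=32>31); Ga3+ < Zn2+ (isoelectronic, higher Z=31 is smaller); Zn2+ < Cd2+ (same group, 1 shell fewer); Cd2+ < Hg2+ (same group, period 5 vs 6).
Placing each against Cd2+: smaller — Si4+, Ge4+, Ga3+, Zn2+; larger — Hg2+. That's 1.

1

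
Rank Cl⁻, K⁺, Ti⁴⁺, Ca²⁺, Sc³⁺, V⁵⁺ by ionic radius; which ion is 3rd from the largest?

Ca²⁺

Each ion has 18 electrons. The ranking follows nuclear charge in reverse — greater Z gives a smaller radius. V⁵⁺ (Z=23), Ti⁴⁺ (Z=22), Sc³⁺ (Z=21), Ca²⁺ (Z=20), K⁺ (Z=19), Cl⁻ (Z=17).
That gives V⁵⁺ < Ti⁴⁺ < Sc³⁺ < Ca²⁺ < K⁺ < Cl⁻. From the largest end, number 3 is Ca²⁺.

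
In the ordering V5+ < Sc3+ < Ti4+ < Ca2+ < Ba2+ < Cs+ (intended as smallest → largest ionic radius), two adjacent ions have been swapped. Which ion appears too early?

Check each adjacent pair. Sc3+ and Ti4+ are reversed: Ti4+ and Sc3+ share 18 electrons; the higher nuclear charge on Ti (Z=22) contracts it more, so Ti4+ < Sc3+. No other neighbouring pair contradicts the periodic trends, so Sc3+ is the ion listed too early.

Sc3+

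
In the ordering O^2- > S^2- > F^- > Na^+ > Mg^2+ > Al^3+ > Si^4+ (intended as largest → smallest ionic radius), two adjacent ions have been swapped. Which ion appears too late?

S^2-

The pair O^2-, S^2- is the wrong way round — both in group 16 with the same charge; O^2- (period 2) has the smaller radius. All other adjacent pairs agree with periodic trends, so S^2- is the misplaced ion.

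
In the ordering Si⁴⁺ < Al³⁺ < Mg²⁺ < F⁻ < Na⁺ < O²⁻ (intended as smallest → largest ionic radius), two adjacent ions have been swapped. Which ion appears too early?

F⁻

Compare adjacent ions: both have 10 electrons but Z(Na)=11 > Z(F)=9, so Na⁺ should be the smaller of the two — yet in this increasing list F⁻ sits before Na⁺. Nothing else is reversed, so F⁻ should move one place to the right.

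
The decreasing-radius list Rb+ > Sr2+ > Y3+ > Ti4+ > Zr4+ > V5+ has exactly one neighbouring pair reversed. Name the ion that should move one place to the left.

Compare adjacent ions: Ti4+ and Zr4+ are in one column with the same charge; the lighter period-4 ion has one fewer shell and is smaller — yet in this decreasing list Ti4+ sits before Zr4+. Nothing else is reversed, so Zr4+ should move one place to the left.

Zr4+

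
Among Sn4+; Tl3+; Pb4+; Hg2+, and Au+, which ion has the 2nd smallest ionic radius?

Pb4+

Electron counts and nuclear charges: Sn4+: 46 e⁻, Z=50, Pb4+: 78 e⁻, Z=82, Tl3+: 78 e⁻, Z=81, Hg2+: 78 e⁻, Z=80, Au+: 78 e⁻, Z=79. Sn4+ < Pb4+ (same group, period 5 vs 6); Pb4+ < Tl3+ (isoelectronic, higher Z=82 is smaller); Tl3+ < Hg2+ (isoelectronic, higher Z=81 is smaller); Hg2+ < Au+ (both 78 e⁻, Z=80>79).
So the order is Sn4+ < Pb4+ < Tl3+ < Hg2+ < Au+; the 2nd-smallest ion is Pb4+.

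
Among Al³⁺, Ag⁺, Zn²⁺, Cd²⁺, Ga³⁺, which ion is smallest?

Al³⁺

Tabulating Z and e⁻: Al³⁺: 10 e⁻, Z=13, Ga³⁺: 28 e⁻, Z=31, Zn²⁺: 28 e⁻, Z=30, Cd²⁺: 46 e⁻, Z=48, Ag⁺: 46 e⁻, Z=47. Al³⁺ < Ga³⁺ (same group, 1 shell fewer); Ga³⁺ < Zn²⁺ (isoelectronic, higher Z=31 is smaller); Zn²⁺ < Cd²⁺ (same group, 1 shell fewer); Cd²⁺ < Ag⁺ (both 46 e⁻, Z=48>47).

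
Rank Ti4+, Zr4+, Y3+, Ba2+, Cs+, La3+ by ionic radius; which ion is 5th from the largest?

Zr4+

First list Z and electron count for each: Ti4+ has 18 e⁻ (Z=22), Zr4+ has 36 e⁻ (Z=40), Y3+ has 36 e⁻ (Z=39), La3+ has 54 e⁻ (Z=57), Ba2+ has 54 e⁻ (Z=56), Cs+ has 54 e⁻ (Z=55). Ti4+ < Zr4+ (same group, period 4 vs 5); Zr4+ < Y3+ (both 36 e⁻, Z=40>39); Y3+ < La3+ (same group, period 5 vs 6); La3+ < Ba2+ (both 54 e⁻, Z=57>56); Ba2+ < Cs+ (isoelectronic, higher Z=56 is smaller).
Full ascending order: Ti4+ < Zr4+ < Y3+ < La3+ < Ba2+ < Cs+. Counting from the largest, position 5 is Zr4+.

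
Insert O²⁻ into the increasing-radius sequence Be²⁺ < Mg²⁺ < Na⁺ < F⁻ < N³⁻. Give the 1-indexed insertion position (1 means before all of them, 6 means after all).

First list Z and electron count for each: Be²⁺ has 2 e⁻ (Z=4), Mg²⁺ has 10 e⁻ (Z=12), Na⁺ has 10 e⁻ (Z=11), F⁻ has 10 e⁻ (Z=9), O²⁻ has 10 e⁻ (Z=8), N³⁻ has 10 e⁻ (Z=7). Be²⁺ < Mg²⁺ (same group, period 2 vs 3); Mg²⁺ < Na⁺ (isoelectronic, higher Z=12 is smaller); Na⁺ < F⁻ (isoelectronic, higher Z=11 is smaller); F⁻ < O²⁻ (both 10 e⁻, Z=9>8); O²⁻ < N³⁻ (isoelectronic, higher Z=8 is smaller).
Putting O²⁻ in gives Be²⁺ < Mg²⁺ < Na⁺ < F⁻ < O²⁻ < N³⁻; it lands at slot 5.

5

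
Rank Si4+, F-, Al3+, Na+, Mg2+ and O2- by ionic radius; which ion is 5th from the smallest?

F-

These species are isoelectronic with 10 electrons. The only difference is the number of protons: Si4+ (Z=14), Al3+ (Z=13), Mg2+ (Z=12), Na+ (Z=11), F- (Z=9), O2- (Z=8). The strongest nuclear pull (Si4+) gives the smallest ion.
That gives Si4+ < Al3+ < Mg2+ < Na+ < F- < O2-. From the smallest end, number 5 is F-.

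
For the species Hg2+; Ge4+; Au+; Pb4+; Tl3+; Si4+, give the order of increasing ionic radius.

Tabulating Z and e⁻: Si4+: 10 e⁻, Z=14, Ge4+: 28 e⁻, Z=32, Pb4+: 78 e⁻, Z=82, Tl3+: 78 e⁻, Z=81, Hg2+: 78 e⁻, Z=80, Au+: 78 e⁻, Z=79. Si4+ < Ge4+ (same group, 1 shell fewer); Ge4+ < Pb4+ (same group, 2 shells fewer); Pb4+ < Tl3+ (isoelectronic, higher Z=82 is smaller); Tl3+ < Hg2+ (isoelectronic, higher Z=81 is smaller); Hg2+ < Au+ (isoelectronic, higher Z=80 is smaller).

Si4+ < Ge4+ < Pb4+ < Tl3+ < Hg2+ < Au+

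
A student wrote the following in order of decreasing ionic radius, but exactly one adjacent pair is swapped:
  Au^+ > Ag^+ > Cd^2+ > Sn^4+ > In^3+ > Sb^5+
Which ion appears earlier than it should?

Sn^4+

Compare adjacent ions: Sn^4+ and In^3+ share 46 electrons; the higher nuclear charge on Sn (Z=50) contracts it more, so Sn^4+ < In^3+ — yet in this decreasing list Sn^4+ sits before In^3+. Nothing else is reversed, so Sn^4+ should move one place to the right.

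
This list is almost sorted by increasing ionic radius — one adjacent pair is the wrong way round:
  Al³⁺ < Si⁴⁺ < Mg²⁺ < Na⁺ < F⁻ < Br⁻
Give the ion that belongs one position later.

Scanning neighbour by neighbour, only Al³⁺/Si⁴⁺ violates a trend: both have 10 electrons but Z(Si)=14 > Z(Al)=13, so Si⁴⁺ should be the smaller of the two. That makes Al³⁺ the one sitting a position early relative to where it belongs.

Al³⁺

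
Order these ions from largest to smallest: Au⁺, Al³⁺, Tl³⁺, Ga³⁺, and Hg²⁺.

Electron counts and nuclear charges: Al³⁺ (Z=13, 10 e⁻), Ga³⁺ (Z=31, 28 e⁻), Tl³⁺ (Z=81, 78 e⁻), Hg²⁺ (Z=80, 78 e⁻), Au⁺ (Z=79, 78 e⁻). Al³⁺ < Ga³⁺ (same group, 1 shell fewer); Ga³⁺ < Tl³⁺ (same group, 2 shells fewer); Tl³⁺ < Hg²⁺ (both 78 e⁻, Z=81>80); Hg²⁺ < Au⁺ (isoelectronic, higher Z=80 is smaller).

Au⁺ > Hg²⁺ > Tl³⁺ > Ga³⁺ > Al³⁺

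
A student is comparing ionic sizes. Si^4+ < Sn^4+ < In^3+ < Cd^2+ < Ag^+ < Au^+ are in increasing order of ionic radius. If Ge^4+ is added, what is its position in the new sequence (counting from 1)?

2

First list Z and electron count for each: Si^4+ (Z=14, 10 e⁻), Ge^4+ (Z=32, 28 e⁻), Sn^4+ (Z=50, 46 e⁻), In^3+ (Z=49, 46 e⁻), Cd^2+ (Z=48, 46 e⁻), Ag^+ (Z=47, 46 e⁻), Au^+ (Z=79, 78 e⁻). Si^4+ < Ge^4+ (same group, 1 shell fewer); Ge^4+ < Sn^4+ (same group, period 4 vs 5); Sn^4+ < In^3+ (both 46 e⁻, Z=50>49); In^3+ < Cd^2+ (both 46 e⁻, Z=49>48); Cd^2+ < Ag^+ (both 46 e⁻, Z=48>47); Ag^+ < Au^+ (same group, 1 shell fewer).
Putting Ge^4+ in gives Si^4+ < Ge^4+ < Sn^4+ < In^3+ < Cd^2+ < Ag^+ < Au^+; it lands at slot 2.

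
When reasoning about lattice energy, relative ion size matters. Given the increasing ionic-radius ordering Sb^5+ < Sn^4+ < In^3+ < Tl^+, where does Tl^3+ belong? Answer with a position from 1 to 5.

Sb^5+: 46 e⁻, Z=51, Sn^4+: 46 e⁻, Z=50, In^3+: 46 e⁻, Z=49, Tl^3+: 78 e⁻, Z=81, Tl^+: 80 e⁻, Z=81. Sb^5+ < Sn^4+ (isoelectronic, higher Z=51 is smaller); Sn^4+ < In^3+ (both 46 e⁻, Z=50>49); In^3+ < Tl^3+ (same group, 1 shell fewer); Tl^3+ < Tl^+ (same element, +3 vs +1).
Putting Tl^3+ in gives Sb^5+ < Sn^4+ < In^3+ < Tl^3+ < Tl^+; it lands at slot 4.

4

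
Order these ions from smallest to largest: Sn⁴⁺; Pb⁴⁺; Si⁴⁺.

Si⁴⁺ < Sn⁴⁺ < Pb⁴⁺

All are in the same group with charge +4. Radius grows down the group as n (the outermost shell) increases.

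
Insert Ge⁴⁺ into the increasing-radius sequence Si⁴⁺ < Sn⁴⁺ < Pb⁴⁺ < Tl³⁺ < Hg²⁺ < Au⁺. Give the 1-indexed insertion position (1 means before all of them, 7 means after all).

Si⁴⁺ (Z=14, 10 e⁻), Ge⁴⁺ (Z=32, 28 e⁻), Sn⁴⁺ (Z=50, 46 e⁻), Pb⁴⁺ (Z=82, 78 e⁻), Tl³⁺ (Z=81, 78 e⁻), Hg²⁺ (Z=80, 78 e⁻), Au⁺ (Z=79, 78 e⁻). Si⁴⁺ < Ge⁴⁺ (same group, period 3 vs 4); Ge⁴⁺ < Sn⁴⁺ (same group, 1 shell fewer); Sn⁴⁺ < Pb⁴⁺ (same group, period 5 vs 6); Pb⁴⁺ < Tl³⁺ (isoelectronic, higher Z=82 is smaller); Tl³⁺ < Hg²⁺ (both 78 e⁻, Z=81>80); Hg²⁺ < Au⁺ (both 78 e⁻, Z=80>79).
Putting Ge⁴⁺ in gives Si⁴⁺ < Ge⁴⁺ < Sn⁴⁺ < Pb⁴⁺ < Tl³⁺ < Hg²⁺ < Au⁺; it lands at slot 2.

2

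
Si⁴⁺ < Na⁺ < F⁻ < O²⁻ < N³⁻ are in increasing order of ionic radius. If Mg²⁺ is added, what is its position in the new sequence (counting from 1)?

Each ion has 10 electrons. The ranking follows nuclear charge in reverse — greater Z gives a smaller radius. Si⁴⁺ (Z=14), Mg²⁺ (Z=12), Na⁺ (Z=11), F⁻ (Z=9), O²⁻ (Z=8), N³⁻ (Z=7).
Putting Mg²⁺ in gives Si⁴⁺ < Mg²⁺ < Na⁺ < F⁻ < O²⁻ < N³⁻; it lands at slot 2.

2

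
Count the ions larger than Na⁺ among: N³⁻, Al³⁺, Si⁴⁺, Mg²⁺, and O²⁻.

All of these have 10 electrons (isoelectronic). With the same electron cloud, the ion with the most protons pulls it in tightest. Nuclear charges: Si⁴⁺ (Z=14), Al³⁺ (Z=13), Mg²⁺ (Z=12), Na⁺ (Z=11), O²⁻ (Z=8), N³⁻ (Z=7). Highest Z is smallest.
Relative to Na⁺, the ions that are larger are O²⁻, N³⁻. So 2 are larger.

2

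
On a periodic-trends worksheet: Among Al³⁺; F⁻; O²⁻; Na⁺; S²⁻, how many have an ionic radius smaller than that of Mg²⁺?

Al³⁺ (Z=13, 10 e⁻), Mg²⁺ (Z=12, 10 e⁻), Na⁺ (Z=11, 10 e⁻), F⁻ (Z=9, 10 e⁻), O²⁻ (Z=8, 10 e⁻), S²⁻ (Z=16, 18 e⁻). Al³⁺ < Mg²⁺ (isoelectronic, higher Z=13 is smaller); Mg²⁺ < Na⁺ (isoelectronic, higher Z=12 is smaller); Na⁺ < F⁻ (isoelectronic, higher Z=11 is smaller); F⁻ < O²⁻ (both 10 e⁻, Z=9>8); O²⁻ < S²⁻ (same group, 1 shell fewer).
Overall: Al³⁺ < Mg²⁺ < Na⁺ < F⁻ < O²⁻ < S²⁻. Mg²⁺ has 1 below it and 4 above. Count: 1.

1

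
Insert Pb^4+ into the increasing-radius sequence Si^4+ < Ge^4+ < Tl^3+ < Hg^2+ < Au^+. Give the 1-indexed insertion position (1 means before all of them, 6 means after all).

Si^4+ (Z=14, 10 e⁻), Ge^4+ (Z=32, 28 e⁻), Pb^4+ (Z=82, 78 e⁻), Tl^3+ (Z=81, 78 e⁻), Hg^2+ (Z=80, 78 e⁻), Au^+ (Z=79, 78 e⁻). Si^4+ < Ge^4+ (same group, period 3 vs 4); Ge^4+ < Pb^4+ (same group, period 4 vs 6); Pb^4+ < Tl^3+ (both 78 e⁻, Z=82>81); Tl^3+ < Hg^2+ (both 78 e⁻, Z=81>80); Hg^2+ < Au^+ (both 78 e⁻, Z=80>79).
Putting Pb^4+ in gives Si^4+ < Ge^4+ < Pb^4+ < Tl^3+ < Hg^2+ < Au^+; it lands at slot 3.

3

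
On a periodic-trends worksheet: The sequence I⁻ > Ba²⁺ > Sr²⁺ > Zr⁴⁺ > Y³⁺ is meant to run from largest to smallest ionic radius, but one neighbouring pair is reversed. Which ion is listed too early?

Zr⁴⁺

Check each adjacent pair. Zr⁴⁺ and Y³⁺ are reversed: they are isoelectronic (36 e⁻) and Zr has more protons than Y (40 vs 39), making Zr⁴⁺ smaller. No other neighbouring pair contradicts the periodic trends, so Zr⁴⁺ is the ion listed too early.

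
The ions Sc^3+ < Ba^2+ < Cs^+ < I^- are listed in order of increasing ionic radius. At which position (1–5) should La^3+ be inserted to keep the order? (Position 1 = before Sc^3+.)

Sc^3+ (Z=21, 18 e⁻), La^3+ (Z=57, 54 e⁻), Ba^2+ (Z=56, 54 e⁻), Cs^+ (Z=55, 54 e⁻), I^- (Z=53, 54 e⁻). Sc^3+ < La^3+ (same group, 2 shells fewer); La^3+ < Ba^2+ (both 54 e⁻, Z=57>56); Ba^2+ < Cs^+ (both 54 e⁻, Z=56>55); Cs^+ < I^- (isoelectronic, higher Z=55 is smaller).
The complete sequence is Sc^3+ < La^3+ < Ba^2+ < Cs^+ < I^-. La^3+ sits at position 2.

2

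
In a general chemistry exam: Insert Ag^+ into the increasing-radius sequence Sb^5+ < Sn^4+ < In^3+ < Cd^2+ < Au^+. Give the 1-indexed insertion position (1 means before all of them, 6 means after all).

5

Sb^5+ has 46 e⁻ (Z=51), Sn^4+ has 46 e⁻ (Z=50), In^3+ has 46 e⁻ (Z=49), Cd^2+ has 46 e⁻ (Z=48), Ag^+ has 46 e⁻ (Z=47), Au^+ has 78 e⁻ (Z=79). Sb^5+ < Sn^4+ (isoelectronic, higher Z=51 is smaller); Sn^4+ < In^3+ (both 46 e⁻, Z=50>49); In^3+ < Cd^2+ (both 46 e⁻, Z=49>48); Cd^2+ < Ag^+ (both 46 e⁻, Z=48>47); Ag^+ < Au^+ (same group, period 5 vs 6).
Putting Ag^+ in gives Sb^5+ < Sn^4+ < In^3+ < Cd^2+ < Ag^+ < Au^+; it lands at slot 5.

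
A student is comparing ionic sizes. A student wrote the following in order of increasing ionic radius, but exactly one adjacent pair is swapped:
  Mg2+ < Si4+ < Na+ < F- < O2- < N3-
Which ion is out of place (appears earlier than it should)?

Scanning neighbour by neighbour, only Mg2+/Si4+ violates a trend: Si4+ and Mg2+ share 10 electrons; the higher nuclear charge on Si (Z=14) contracts it more, so Si4+ < Mg2+. That makes Mg2+ the one sitting a position early relative to where it belongs.

Mg2+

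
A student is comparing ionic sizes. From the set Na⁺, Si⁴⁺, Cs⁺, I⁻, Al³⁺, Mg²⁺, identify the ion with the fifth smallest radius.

Cs⁺

First list Z and electron count for each: Si⁴⁺ (Z=14, 10 e⁻), Al³⁺ (Z=13, 10 e⁻), Mg²⁺ (Z=12, 10 e⁻), Na⁺ (Z=11, 10 e⁻), Cs⁺ (Z=55, 54 e⁻), I⁻ (Z=53, 54 e⁻). Si⁴⁺ < Al³⁺ (isoelectronic, higher Z=14 is smaller); Al³⁺ < Mg²⁺ (both 10 e⁻, Z=13>12); Mg²⁺ < Na⁺ (both 10 e⁻, Z=12>11); Na⁺ < Cs⁺ (same group, 3 shells fewer); Cs⁺ < I⁻ (both 54 e⁻, Z=55>53).
So the order is Si⁴⁺ < Al³⁺ < Mg²⁺ < Na⁺ < Cs⁺ < I⁻; the 5th-smallest ion is Cs⁺.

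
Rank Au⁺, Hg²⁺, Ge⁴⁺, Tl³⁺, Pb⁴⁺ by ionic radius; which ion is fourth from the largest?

Tabulating Z and e⁻: Ge⁴⁺: 28 e⁻, Z=32, Pb⁴⁺: 78 e⁻, Z=82, Tl³⁺: 78 e⁻, Z=81, Hg²⁺: 78 e⁻, Z=80, Au⁺: 78 e⁻, Z=79. Ge⁴⁺ < Pb⁴⁺ (same group, period 4 vs 6); Pb⁴⁺ < Tl³⁺ (both 78 e⁻, Z=82>81); Tl³⁺ < Hg²⁺ (isoelectronic, higher Z=81 is smaller); Hg²⁺ < Au⁺ (isoelectronic, higher Z=80 is smaller).
So the order is Ge⁴⁺ < Pb⁴⁺ < Tl³⁺ < Hg²⁺ < Au⁺; the 4th-largest ion is Pb⁴⁺.

Pb⁴⁺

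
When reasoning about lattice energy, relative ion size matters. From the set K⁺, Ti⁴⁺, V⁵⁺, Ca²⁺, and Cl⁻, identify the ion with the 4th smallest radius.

All of these have 18 electrons (isoelectronic). With the same electron cloud, the ion with the most protons pulls it in tightest. Nuclear charges: V⁵⁺ (Z=23), Ti⁴⁺ (Z=22), Ca²⁺ (Z=20), K⁺ (Z=19), Cl⁻ (Z=17). Highest Z is smallest.
Ordering: V⁵⁺ < Ti⁴⁺ < Ca²⁺ < K⁺ < Cl⁻. The 4th smallest is K⁺.

K⁺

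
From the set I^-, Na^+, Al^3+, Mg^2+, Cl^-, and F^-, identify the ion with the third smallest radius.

Na^+

First list Z and electron count for each: Al^3+ (Z=13, 10 e⁻), Mg^2+ (Z=12, 10 e⁻), Na^+ (Z=11, 10 e⁻), F^- (Z=9, 10 e⁻), Cl^- (Z=17, 18 e⁻), I^- (Z=53, 54 e⁻). Al^3+ < Mg^2+ (isoelectronic, higher Z=13 is smaller); Mg^2+ < Na^+ (both 10 e⁻, Z=12>11); Na^+ < F^- (isoelectronic, higher Z=11 is smaller); F^- < Cl^- (same group, 1 shell fewer); Cl^- < I^- (same group, 2 shells fewer).
So the order is Al^3+ < Mg^2+ < Na^+ < F^- < Cl^- < I^-; the 3rd-smallest ion is Na^+.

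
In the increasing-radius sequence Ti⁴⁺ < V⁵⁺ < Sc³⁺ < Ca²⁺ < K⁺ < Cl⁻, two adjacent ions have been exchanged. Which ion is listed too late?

V⁵⁺

Check each adjacent pair. Ti⁴⁺ and V⁵⁺ are reversed: they are isoelectronic (18 e⁻) and V has more protons than Ti (23 vs 22), making V⁵⁺ smaller. No other neighbouring pair contradicts the periodic trends, so V⁵⁺ is the ion listed too late.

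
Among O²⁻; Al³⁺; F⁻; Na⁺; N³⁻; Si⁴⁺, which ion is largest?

N³⁻

These species are isoelectronic with 10 electrons. The only difference is the number of protons: Si⁴⁺ (Z=14), Al³⁺ (Z=13), Na⁺ (Z=11), F⁻ (Z=9), O²⁻ (Z=8), N³⁻ (Z=7). The strongest nuclear pull (Si⁴⁺) gives the smallest ion.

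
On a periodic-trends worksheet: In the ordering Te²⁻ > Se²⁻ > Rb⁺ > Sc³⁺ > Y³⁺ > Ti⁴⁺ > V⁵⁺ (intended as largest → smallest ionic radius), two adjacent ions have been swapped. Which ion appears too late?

Check each adjacent pair. Sc³⁺ and Y³⁺ are reversed: both in group 3 with the same charge; Sc³⁺ (period 4) has the smaller radius. No other neighbouring pair contradicts the periodic trends, so Y³⁺ is the ion listed too late.

Y³⁺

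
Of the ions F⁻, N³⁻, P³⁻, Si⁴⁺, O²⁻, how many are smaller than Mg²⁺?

1

Tabulating Z and e⁻: Si⁴⁺ has 10 e⁻ (Z=14), Mg²⁺ has 10 e⁻ (Z=12), F⁻ has 10 e⁻ (Z=9), O²⁻ has 10 e⁻ (Z=8), N³⁻ has 10 e⁻ (Z=7), P³⁻ has 18 e⁻ (Z=15). Si⁴⁺ < Mg²⁺ (isoelectronic, higher Z=14 is smaller); Mg²⁺ < F⁻ (isoelectronic, higher Z=12 is smaller); F⁻ < O²⁻ (isoelectronic, higher Z=9 is smaller); O²⁻ < N³⁻ (both 10 e⁻, Z=8>7); N³⁻ < P³⁻ (same group, 1 shell fewer).
Overall: Si⁴⁺ < Mg²⁺ < F⁻ < O²⁻ < N³⁻ < P³⁻. Mg²⁺ has 1 below it and 4 above. That's 1.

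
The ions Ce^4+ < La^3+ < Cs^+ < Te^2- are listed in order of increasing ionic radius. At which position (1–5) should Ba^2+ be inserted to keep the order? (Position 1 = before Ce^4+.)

These species are isoelectronic with 54 electrons. The only difference is the number of protons: Ce^4+ (Z=58), La^3+ (Z=57), Ba^2+ (Z=56), Cs^+ (Z=55), Te^2- (Z=52). The strongest nuclear pull (Ce^4+) gives the smallest ion.
With Ba^2+ included the full order is Ce^4+ < La^3+ < Ba^2+ < Cs^+ < Te^2-, so it takes position 3.

3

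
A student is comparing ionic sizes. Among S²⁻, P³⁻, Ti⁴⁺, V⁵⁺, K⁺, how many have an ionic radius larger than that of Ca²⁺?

3

Isoelectronic series (18 e⁻ each). Size is set by nuclear charge: more protons means a smaller ion. V⁵⁺ (Z=23), Ti⁴⁺ (Z=22), Ca²⁺ (Z=20), K⁺ (Z=19), S²⁻ (Z=16), P³⁻ (Z=15).
Placing each against Ca²⁺: smaller — V⁵⁺, Ti⁴⁺; larger — K⁺, S²⁻, P³⁻. So 3 are larger.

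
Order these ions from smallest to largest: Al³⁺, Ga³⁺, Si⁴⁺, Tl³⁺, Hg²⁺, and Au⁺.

Si⁴⁺ < Al³⁺ < Ga³⁺ < Tl³⁺ < Hg²⁺ < Au⁺

Electron counts and nuclear charges: Si⁴⁺: 10 e⁻, Z=14, Al³⁺: 10 e⁻, Z=13, Ga³⁺: 28 e⁻, Z=31, Tl³⁺: 78 e⁻, Z=81, Hg²⁺: 78 e⁻, Z=80, Au⁺: 78 e⁻, Z=79. Si⁴⁺ < Al³⁺ (isoelectronic, higher Z=14 is smaller); Al³⁺ < Ga³⁺ (same group, 1 shell fewer); Ga³⁺ < Tl³⁺ (same group, period 4 vs 6); Tl³⁺ < Hg²⁺ (isoelectronic, higher Z=81 is smaller); Hg²⁺ < Au⁺ (isoelectronic, higher Z=80 is smaller).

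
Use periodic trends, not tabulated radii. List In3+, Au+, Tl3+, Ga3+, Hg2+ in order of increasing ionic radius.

Ga3+ < In3+ < Tl3+ < Hg2+ < Au+

Work out protons and electrons: Ga3+: 28 e⁻, Z=31, In3+: 46 e⁻, Z=49, Tl3+: 78 e⁻, Z=81, Hg2+: 78 e⁻, Z=80, Au+: 78 e⁻, Z=79. Ga3+ < In3+ (same group, 1 shell fewer); In3+ < Tl3+ (same group, period 5 vs 6); Tl3+ < Hg2+ (isoelectronic, higher Z=81 is smaller); Hg2+ < Au+ (isoelectronic, higher Z=80 is smaller).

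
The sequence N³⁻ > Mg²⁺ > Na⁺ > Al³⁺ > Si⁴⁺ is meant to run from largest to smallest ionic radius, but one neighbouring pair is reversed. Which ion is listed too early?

Mg²⁺

Compare adjacent ions: they are isoelectronic (10 e⁻) and Mg has more protons than Na (12 vs 11), making Mg²⁺ smaller — yet in this decreasing list Mg²⁺ sits before Na⁺. Nothing else is reversed, so Mg²⁺ should move one place to the right.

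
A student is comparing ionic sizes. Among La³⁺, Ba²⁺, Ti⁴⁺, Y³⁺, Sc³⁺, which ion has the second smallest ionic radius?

Sc³⁺

Work out protons and electrons: Ti⁴⁺ has 18 e⁻ (Z=22), Sc³⁺ has 18 e⁻ (Z=21), Y³⁺ has 36 e⁻ (Z=39), La³⁺ has 54 e⁻ (Z=57), Ba²⁺ has 54 e⁻ (Z=56). Ti⁴⁺ < Sc³⁺ (both 18 e⁻, Z=22>21); Sc³⁺ < Y³⁺ (same group, 1 shell fewer); Y³⁺ < La³⁺ (same group, 1 shell fewer); La³⁺ < Ba²⁺ (isoelectronic, higher Z=57 is smaller).
Ordering: Ti⁴⁺ < Sc³⁺ < Y³⁺ < La³⁺ < Ba²⁺. The second smallest is Sc³⁺.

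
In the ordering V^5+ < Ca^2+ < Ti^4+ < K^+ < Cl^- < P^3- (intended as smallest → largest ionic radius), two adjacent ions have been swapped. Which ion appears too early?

Check each adjacent pair. Ca^2+ and Ti^4+ are reversed: they are isoelectronic (18 e⁻) and Ti has more protons than Ca (22 vs 20), making Ti^4+ smaller. No other neighbouring pair contradicts the periodic trends, so Ca^2+ is the ion listed too early.

Ca^2+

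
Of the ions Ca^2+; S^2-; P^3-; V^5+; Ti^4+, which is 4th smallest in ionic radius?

Each ion has 18 electrons. The ranking follows nuclear charge in reverse — greater Z gives a smaller radius. V^5+ (Z=23), Ti^4+ (Z=22), Ca^2+ (Z=20), S^2- (Z=16), P^3- (Z=15).
Full ascending order: V^5+ < Ti^4+ < Ca^2+ < S^2- < P^3-. Counting from the smallest, position 4 is S^2-.

S^2-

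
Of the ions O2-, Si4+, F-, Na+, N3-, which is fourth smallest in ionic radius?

O2-

Isoelectronic series (10 e⁻ each). Size is set by nuclear charge: more protons means a smaller ion. Si4+ (Z=14), Na+ (Z=11), F- (Z=9), O2- (Z=8), N3- (Z=7).
That gives Si4+ < Na+ < F- < O2- < N3-. From the smallest end, number 4 is O2-.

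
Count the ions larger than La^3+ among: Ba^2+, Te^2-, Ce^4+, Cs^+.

These species are isoelectronic with 54 electrons. The only difference is the number of protons: Ce^4+ (Z=58), La^3+ (Z=57), Ba^2+ (Z=56), Cs^+ (Z=55), Te^2- (Z=52). The strongest nuclear pull (Ce^4+) gives the smallest ion.
Relative to La^3+, the ions that are larger are Ba^2+, Cs^+, Te^2-. Count: 3.

3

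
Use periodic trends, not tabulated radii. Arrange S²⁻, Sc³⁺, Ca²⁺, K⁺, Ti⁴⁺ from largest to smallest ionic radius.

Isoelectronic series (18 e⁻ each). Size is set by nuclear charge: more protons means a smaller ion. Ti⁴⁺ (Z=22), Sc³⁺ (Z=21), Ca²⁺ (Z=20), K⁺ (Z=19), S²⁻ (Z=16).

S²⁻ > K⁺ > Ca²⁺ > Sc³⁺ > Ti⁴⁺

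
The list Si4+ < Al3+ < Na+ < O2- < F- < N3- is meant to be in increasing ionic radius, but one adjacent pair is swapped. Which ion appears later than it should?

The pair O2-, F- is the wrong way round — F- and O2- share 10 electrons; the higher nuclear charge on F (Z=9) contracts it more, so F- < O2-. All other adjacent pairs agree with periodic trends, so F- is the misplaced ion.

F-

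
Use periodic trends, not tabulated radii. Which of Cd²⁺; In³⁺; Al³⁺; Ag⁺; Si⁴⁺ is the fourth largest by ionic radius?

Al³⁺

First list Z and electron count for each: Si⁴⁺: 10 e⁻, Z=14, Al³⁺: 10 e⁻, Z=13, In³⁺: 46 e⁻, Z=49, Cd²⁺: 46 e⁻, Z=48, Ag⁺: 46 e⁻, Z=47. Si⁴⁺ < Al³⁺ (both 10 e⁻, Z=14>13); Al³⁺ < In³⁺ (same group, period 3 vs 5); In³⁺ < Cd²⁺ (both 46 e⁻, Z=49>48); Cd²⁺ < Ag⁺ (isoelectronic, higher Z=48 is smaller).
Ordering: Si⁴⁺ < Al³⁺ < In³⁺ < Cd²⁺ < Ag⁺. The fourth largest is Al³⁺.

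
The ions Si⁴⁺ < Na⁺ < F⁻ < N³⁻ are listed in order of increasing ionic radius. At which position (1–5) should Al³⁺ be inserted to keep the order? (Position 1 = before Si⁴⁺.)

Isoelectronic series (10 e⁻ each). Size is set by nuclear charge: more protons means a smaller ion. Si⁴⁺ (Z=14), Al³⁺ (Z=13), Na⁺ (Z=11), F⁻ (Z=9), N³⁻ (Z=7).
Putting Al³⁺ in gives Si⁴⁺ < Al³⁺ < Na⁺ < F⁻ < N³⁻; it lands at slot 2.

2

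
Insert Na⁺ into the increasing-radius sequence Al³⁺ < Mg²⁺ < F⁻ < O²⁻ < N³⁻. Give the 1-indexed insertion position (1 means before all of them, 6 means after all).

Isoelectronic series (10 e⁻ each). Size is set by nuclear charge: more protons means a smaller ion. Al³⁺ (Z=13), Mg²⁺ (Z=12), Na⁺ (Z=11), F⁻ (Z=9), O²⁻ (Z=8), N³⁻ (Z=7).
Putting Na⁺ in gives Al³⁺ < Mg²⁺ < Na⁺ < F⁻ < O²⁻ < N³⁻; it lands at slot 3.

3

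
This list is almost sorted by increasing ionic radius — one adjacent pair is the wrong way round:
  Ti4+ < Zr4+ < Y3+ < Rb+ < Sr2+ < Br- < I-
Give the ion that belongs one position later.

Rb+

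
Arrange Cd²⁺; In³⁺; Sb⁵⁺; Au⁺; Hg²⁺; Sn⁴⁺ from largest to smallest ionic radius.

Au⁺ > Hg²⁺ > Cd²⁺ > In³⁺ > Sn⁴⁺ > Sb⁵⁺

First list Z and electron count for each: Sb⁵⁺ has 46 e⁻ (Z=51), Sn⁴⁺ has 46 e⁻ (Z=50), In³⁺ has 46 e⁻ (Z=49), Cd²⁺ has 46 e⁻ (Z=48), Hg²⁺ has 78 e⁻ (Z=80), Au⁺ has 78 e⁻ (Z=79). Sb⁵⁺ < Sn⁴⁺ (isoelectronic, higher Z=51 is smaller); Sn⁴⁺ < In³⁺ (isoelectronic, higher Z=50 is smaller); In³⁺ < Cd²⁺ (isoelectronic, higher Z=49 is smaller); Cd²⁺ < Hg²⁺ (same group, period 5 vs 6); Hg²⁺ < Au⁺ (both 78 e⁻, Z=80>79).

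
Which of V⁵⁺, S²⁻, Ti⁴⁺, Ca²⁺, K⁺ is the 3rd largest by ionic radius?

Ca²⁺

These species are isoelectronic with 18 electrons. The only difference is the number of protons: V⁵⁺ (Z=23), Ti⁴⁺ (Z=22), Ca²⁺ (Z=20), K⁺ (Z=19), S²⁻ (Z=16). The strongest nuclear pull (V⁵⁺) gives the smallest ion.
So the order is V⁵⁺ < Ti⁴⁺ < Ca²⁺ < K⁺ < S²⁻; the 3rd-largest ion is Ca²⁺.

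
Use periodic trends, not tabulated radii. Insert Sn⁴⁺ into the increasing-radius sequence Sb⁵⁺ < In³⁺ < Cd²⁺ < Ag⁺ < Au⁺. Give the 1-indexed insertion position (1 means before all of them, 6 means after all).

Electron counts and nuclear charges: Sb⁵⁺ has 46 e⁻ (Z=51), Sn⁴⁺ has 46 e⁻ (Z=50), In³⁺ has 46 e⁻ (Z=49), Cd²⁺ has 46 e⁻ (Z=48), Ag⁺ has 46 e⁻ (Z=47), Au⁺ has 78 e⁻ (Z=79). Sb⁵⁺ < Sn⁴⁺ (isoelectronic, higher Z=51 is smaller); Sn⁴⁺ < In³⁺ (isoelectronic, higher Z=50 is smaller); In³⁺ < Cd²⁺ (isoelectronic, higher Z=49 is smaller); Cd²⁺ < Ag⁺ (isoelectronic, higher Z=48 is smaller); Ag⁺ < Au⁺ (same group, period 5 vs 6).
Merged order: Sb⁵⁺ < Sn⁴⁺ < In³⁺ < Cd²⁺ < Ag⁺ < Au⁺ — Sn⁴⁺ is number 2.

2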